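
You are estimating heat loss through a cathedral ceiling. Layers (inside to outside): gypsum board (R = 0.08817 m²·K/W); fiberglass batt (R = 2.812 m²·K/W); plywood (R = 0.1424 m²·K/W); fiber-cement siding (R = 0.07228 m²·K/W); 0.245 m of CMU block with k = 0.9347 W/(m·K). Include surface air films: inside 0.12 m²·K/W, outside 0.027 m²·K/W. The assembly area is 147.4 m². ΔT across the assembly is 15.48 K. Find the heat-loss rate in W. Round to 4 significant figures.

0.245/0.9347 = 0.26212
R_total = 0.12 + 0.08817 + 2.812 + 0.1424 + 0.07228 + 0.26212 + 0.027 = 3.524 m²·K/W
Q = A·ΔT/R = 147.4 × 15.48 / 3.524 = 647.5 W

647.5 W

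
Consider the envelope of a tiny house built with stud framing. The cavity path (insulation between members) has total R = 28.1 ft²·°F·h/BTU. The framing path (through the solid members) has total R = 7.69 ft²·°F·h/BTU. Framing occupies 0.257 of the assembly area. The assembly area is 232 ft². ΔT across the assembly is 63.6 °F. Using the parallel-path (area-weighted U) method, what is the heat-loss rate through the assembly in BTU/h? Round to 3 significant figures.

883 BTU/h

U_eff = 0.743/28.1 + 0.257/7.69 = 0.02644 + 0.03342 = 0.05986
R_eff = 1/U_eff = 16.71 ft²·°F·h/BTU
Q = 232 × 63.6 / 16.71 = 883.3 BTU/h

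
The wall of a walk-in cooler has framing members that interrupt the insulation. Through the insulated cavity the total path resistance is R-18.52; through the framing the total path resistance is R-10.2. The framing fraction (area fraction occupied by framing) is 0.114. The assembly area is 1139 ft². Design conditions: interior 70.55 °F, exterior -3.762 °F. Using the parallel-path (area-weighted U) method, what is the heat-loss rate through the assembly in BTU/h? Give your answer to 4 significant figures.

U_eff = 0.886/18.52 + 0.114/10.2 = 0.04784 + 0.011176 = 0.059017
R_eff = 1/U_eff = 16.944 ft²·°F·h/BTU
Q = 1139 × (70.55 − (-3.762)) / 16.944 = 4995.2 BTU/h

4995 BTU/h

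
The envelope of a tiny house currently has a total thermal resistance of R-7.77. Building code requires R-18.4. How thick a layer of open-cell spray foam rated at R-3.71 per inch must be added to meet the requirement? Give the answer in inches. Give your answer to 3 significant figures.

ΔR = 18.4 − 7.77 = 10.63 ft²·°F·h/BTU
L = ΔR / (R/in) = 10.63/3.71 = 2.865 in

2.87 in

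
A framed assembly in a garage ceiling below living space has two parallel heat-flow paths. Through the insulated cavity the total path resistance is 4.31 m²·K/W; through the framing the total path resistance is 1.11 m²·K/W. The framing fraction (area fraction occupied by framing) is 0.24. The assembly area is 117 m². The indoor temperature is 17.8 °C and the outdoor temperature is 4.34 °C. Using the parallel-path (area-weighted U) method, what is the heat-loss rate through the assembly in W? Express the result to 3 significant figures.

U_eff = 0.76/4.31 + 0.24/1.11 = 0.1763 + 0.2162 = 0.3926
R_eff = 1/U_eff = 2.547 m²·K/W
Q = 117 × (17.8 − 4.34) / 2.547 = 618.2 W

618 W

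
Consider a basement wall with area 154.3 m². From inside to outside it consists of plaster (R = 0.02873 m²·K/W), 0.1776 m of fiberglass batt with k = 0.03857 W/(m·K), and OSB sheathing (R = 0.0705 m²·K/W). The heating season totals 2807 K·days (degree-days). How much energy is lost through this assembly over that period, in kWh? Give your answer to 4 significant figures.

2210 kWh

0.1776/0.03857 = 4.6046
R_total = 0.02873 + 4.6046 + 0.0705 = 4.7038 m²·K/W
E = A × HDD × 24 / R / 1000 = 154.3 × 2807 × 24 / 4.7038 / 1000 = 2209.9 kWh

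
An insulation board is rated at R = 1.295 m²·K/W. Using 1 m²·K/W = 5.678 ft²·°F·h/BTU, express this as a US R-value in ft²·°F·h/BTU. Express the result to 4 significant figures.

7.353 ft²·°F·h/BTU

R_US = 1.295 × 5.678 = 7.353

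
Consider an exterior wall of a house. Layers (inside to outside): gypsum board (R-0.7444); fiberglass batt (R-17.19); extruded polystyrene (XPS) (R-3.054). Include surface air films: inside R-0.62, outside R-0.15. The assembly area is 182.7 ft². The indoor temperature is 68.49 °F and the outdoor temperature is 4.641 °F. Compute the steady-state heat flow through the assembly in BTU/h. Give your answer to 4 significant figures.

536.1 BTU/h

R_total = 0.62 + 0.7444 + 17.19 + 3.054 + 0.15 = 21.758 ft²·°F·h/BTU
Q = A·ΔT/R = 182.7 × (68.49 − 4.641) / 21.758 = 536.12 BTU/h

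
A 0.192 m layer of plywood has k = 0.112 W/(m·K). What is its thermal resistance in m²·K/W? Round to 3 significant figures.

R = L/k = 0.192/0.112 = 1.714 m²·K/W

1.71 m²·K/W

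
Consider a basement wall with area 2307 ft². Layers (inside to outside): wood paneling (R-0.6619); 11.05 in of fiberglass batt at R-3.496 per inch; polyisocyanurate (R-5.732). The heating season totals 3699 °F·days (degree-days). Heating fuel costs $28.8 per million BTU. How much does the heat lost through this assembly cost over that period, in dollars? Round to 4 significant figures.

131.0 dollars

11.05 × 3.496 = 38.631
R_total = 0.6619 + 38.631 + 5.732 = 45.025 ft²·°F·h/BTU
E = A × HDD × 24 / R = 2307 × 3699 × 24 / 45.025 = 4548800 BTU
Cost = 4548800/10⁶ × 28.8 = $131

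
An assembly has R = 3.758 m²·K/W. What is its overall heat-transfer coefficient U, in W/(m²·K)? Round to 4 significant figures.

U = 1/R = 1/3.758 = 0.2661

0.2661 W/(m²·K)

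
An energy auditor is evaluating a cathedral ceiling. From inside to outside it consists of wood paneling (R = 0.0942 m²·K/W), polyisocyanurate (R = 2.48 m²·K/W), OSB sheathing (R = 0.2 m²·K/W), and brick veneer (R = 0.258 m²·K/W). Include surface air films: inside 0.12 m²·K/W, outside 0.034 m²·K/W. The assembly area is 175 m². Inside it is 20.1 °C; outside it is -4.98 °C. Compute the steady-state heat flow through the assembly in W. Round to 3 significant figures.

R_total = 0.12 + 0.0942 + 2.48 + 0.2 + 0.258 + 0.034 = 3.186 m²·K/W
Q = A·ΔT/R = 175 × (20.1 − (-4.98)) / 3.186 = 1378 W

1380 W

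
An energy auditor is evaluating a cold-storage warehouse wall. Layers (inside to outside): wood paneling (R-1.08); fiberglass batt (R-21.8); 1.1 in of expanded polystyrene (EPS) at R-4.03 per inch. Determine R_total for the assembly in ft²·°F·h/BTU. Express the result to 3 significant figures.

1.1 × 4.03 = 4.433
R_total = 1.08 + 21.8 + 4.433 = 27.31 ft²·°F·h/BTU

27.3 ft²·°F·h/BTU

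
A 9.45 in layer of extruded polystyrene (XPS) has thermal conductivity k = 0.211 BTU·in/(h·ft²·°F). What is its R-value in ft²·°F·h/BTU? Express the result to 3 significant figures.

R = L/k = 9.45/0.211 = 44.79 ft²·°F·h/BTU

44.8 ft²·°F·h/BTU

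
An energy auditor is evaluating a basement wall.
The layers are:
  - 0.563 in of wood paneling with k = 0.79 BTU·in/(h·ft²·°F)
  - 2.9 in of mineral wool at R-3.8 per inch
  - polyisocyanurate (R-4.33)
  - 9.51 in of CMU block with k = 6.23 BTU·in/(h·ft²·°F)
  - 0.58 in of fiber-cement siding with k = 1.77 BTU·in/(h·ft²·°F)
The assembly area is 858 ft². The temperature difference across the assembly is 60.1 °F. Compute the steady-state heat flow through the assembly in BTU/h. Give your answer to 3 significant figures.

2880 BTU/h

0.563/0.79 = 0.7127
2.9 × 3.8 = 11.02
9.51/6.23 = 1.526
0.58/1.77 = 0.3277
R_total = 0.7127 + 11.02 + 4.33 + 1.526 + 0.3277 = 17.92 ft²·°F·h/BTU
Q = A·ΔT/R = 858 × 60.1 / 17.92 = 2878 BTU/h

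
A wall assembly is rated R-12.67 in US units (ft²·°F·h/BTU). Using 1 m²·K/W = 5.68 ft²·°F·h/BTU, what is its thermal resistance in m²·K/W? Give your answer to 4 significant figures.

2.231 m²·K/W

R_SI = 12.67/5.68 = 2.2306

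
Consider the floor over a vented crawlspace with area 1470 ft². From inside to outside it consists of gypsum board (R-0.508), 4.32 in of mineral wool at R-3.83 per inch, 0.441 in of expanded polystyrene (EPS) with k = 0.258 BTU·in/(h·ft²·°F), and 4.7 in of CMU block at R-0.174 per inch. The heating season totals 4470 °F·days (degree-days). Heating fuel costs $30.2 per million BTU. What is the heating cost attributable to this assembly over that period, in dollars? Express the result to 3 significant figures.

4.32 × 3.83 = 16.55
0.441/0.258 = 1.709
4.7 × 0.174 = 0.8178
R_total = 0.508 + 16.55 + 1.709 + 0.8178 = 19.58 ft²·°F·h/BTU
E = A × HDD × 24 / R = 1470 × 4470 × 24 / 19.58 = 8054000 BTU
Cost = 8054000/10⁶ × 30.2 = $243.2

243 dollars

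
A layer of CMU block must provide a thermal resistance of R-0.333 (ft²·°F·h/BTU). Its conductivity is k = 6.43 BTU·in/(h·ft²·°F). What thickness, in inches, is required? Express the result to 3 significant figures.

2.14 in

L = R × k = 0.333 × 6.43 = 2.141 in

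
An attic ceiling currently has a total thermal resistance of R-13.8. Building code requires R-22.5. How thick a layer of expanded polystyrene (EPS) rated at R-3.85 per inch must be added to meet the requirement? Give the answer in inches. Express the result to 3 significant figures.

ΔR = 22.5 − 13.8 = 8.7 ft²·°F·h/BTU
L = ΔR / (R/in) = 8.7/3.85 = 2.26 in

2.26 in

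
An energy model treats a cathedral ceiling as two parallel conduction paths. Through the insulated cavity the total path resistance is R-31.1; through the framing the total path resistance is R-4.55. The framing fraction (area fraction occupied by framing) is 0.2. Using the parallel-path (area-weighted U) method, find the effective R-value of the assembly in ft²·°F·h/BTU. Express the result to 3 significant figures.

U_eff = 0.8/31.1 + 0.2/4.55 = 0.02572 + 0.04396 = 0.06968
R_eff = 1/U_eff = 14.35 ft²·°F·h/BTU

14.4 ft²·°F·h/BTU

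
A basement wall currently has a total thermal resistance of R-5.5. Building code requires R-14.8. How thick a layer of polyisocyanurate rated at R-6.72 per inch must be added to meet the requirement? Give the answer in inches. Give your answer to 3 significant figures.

ΔR = 14.8 − 5.5 = 9.3 ft²·°F·h/BTU
L = ΔR / (R/in) = 9.3/6.72 = 1.384 in

1.38 in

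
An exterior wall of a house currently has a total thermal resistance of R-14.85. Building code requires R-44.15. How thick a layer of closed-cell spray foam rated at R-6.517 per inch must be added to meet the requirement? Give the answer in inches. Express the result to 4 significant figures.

4.496 in

ΔR = 44.15 − 14.85 = 29.3 ft²·°F·h/BTU
L = ΔR / (R/in) = 29.3/6.517 = 4.4959 in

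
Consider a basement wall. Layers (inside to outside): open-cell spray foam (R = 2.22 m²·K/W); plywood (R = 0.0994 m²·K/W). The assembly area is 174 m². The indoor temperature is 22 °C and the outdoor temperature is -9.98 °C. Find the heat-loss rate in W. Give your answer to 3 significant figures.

2400 W

R_total = 2.22 + 0.0994 = 2.319 m²·K/W
Q = A·ΔT/R = 174 × (22 − (-9.98)) / 2.319 = 2399 W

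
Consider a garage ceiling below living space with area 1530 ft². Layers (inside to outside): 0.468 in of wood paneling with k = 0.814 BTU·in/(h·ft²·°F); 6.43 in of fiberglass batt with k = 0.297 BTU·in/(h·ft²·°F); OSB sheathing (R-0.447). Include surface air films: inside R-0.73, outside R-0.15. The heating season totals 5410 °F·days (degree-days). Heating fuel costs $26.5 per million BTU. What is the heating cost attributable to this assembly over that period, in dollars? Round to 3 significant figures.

224 dollars

0.468/0.814 = 0.5749
6.43/0.297 = 21.65
R_total = 0.73 + 0.5749 + 21.65 + 0.447 + 0.15 = 23.55 ft²·°F·h/BTU
E = A × HDD × 24 / R = 1530 × 5410 × 24 / 23.55 = 8435000 BTU
Cost = 8435000/10⁶ × 26.5 = $223.5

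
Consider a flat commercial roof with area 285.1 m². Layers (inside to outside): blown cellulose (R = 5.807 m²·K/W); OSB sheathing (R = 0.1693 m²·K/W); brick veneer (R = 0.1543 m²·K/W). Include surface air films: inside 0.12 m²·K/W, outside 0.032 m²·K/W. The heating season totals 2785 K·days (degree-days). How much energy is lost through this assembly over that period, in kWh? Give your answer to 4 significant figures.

R_total = 0.12 + 5.807 + 0.1693 + 0.1543 + 0.032 = 6.2826 m²·K/W
E = A × HDD × 24 / R / 1000 = 285.1 × 2785 × 24 / 6.2826 / 1000 = 3033.2 kWh

3033 kWh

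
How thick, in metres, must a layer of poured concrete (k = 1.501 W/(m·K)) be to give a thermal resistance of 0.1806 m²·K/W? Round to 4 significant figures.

0.2711 m

L = R·k = 0.1806 × 1.501 = 0.27108 m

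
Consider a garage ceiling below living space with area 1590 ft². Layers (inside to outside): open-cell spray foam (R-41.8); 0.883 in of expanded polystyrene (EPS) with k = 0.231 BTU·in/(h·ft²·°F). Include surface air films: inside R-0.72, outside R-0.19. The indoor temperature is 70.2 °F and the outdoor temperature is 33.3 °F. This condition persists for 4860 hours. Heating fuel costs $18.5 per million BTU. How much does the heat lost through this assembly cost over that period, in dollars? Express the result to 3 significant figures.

0.883/0.231 = 3.823
R_total = 0.72 + 41.8 + 3.823 + 0.19 = 46.53 ft²·°F·h/BTU
Q = 1590 × (70.2 − 33.3) / 46.53 = 1261 BTU/h
E = 1261 × 4860 = 6128000 BTU
Cost = 6128000/10⁶ × 18.5 = $113.4

113 dollars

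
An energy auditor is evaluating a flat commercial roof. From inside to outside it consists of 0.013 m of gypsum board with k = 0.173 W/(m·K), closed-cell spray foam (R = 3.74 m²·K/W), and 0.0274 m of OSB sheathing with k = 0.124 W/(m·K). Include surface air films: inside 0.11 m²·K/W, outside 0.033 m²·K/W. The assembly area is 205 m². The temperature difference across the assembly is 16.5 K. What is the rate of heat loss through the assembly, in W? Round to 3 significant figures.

809 W

0.013/0.173 = 0.07514
0.0274/0.124 = 0.221
R_total = 0.11 + 0.07514 + 3.74 + 0.221 + 0.033 = 4.179 m²·K/W
Q = A·ΔT/R = 205 × 16.5 / 4.179 = 809.4 W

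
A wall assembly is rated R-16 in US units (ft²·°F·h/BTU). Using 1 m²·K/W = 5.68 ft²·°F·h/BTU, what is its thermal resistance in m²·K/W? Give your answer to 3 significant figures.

2.82 m²·K/W

R_SI = 16/5.68 = 2.817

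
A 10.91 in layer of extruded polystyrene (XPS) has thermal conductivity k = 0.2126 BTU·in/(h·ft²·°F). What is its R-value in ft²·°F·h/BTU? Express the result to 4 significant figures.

51.32 ft²·°F·h/BTU

R = L/k = 10.91/0.2126 = 51.317 ft²·°F·h/BTU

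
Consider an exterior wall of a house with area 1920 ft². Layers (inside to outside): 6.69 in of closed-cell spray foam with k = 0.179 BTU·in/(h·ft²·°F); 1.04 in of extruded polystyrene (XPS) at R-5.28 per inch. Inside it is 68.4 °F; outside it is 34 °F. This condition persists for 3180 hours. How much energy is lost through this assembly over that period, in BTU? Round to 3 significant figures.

4900000 BTU

6.69/0.179 = 37.37
1.04 × 5.28 = 5.491
R_total = 37.37 + 5.491 = 42.87 ft²·°F·h/BTU
Q = 1920 × (68.4 − 34) / 42.87 = 1541 BTU/h
E = 1541 × 3180 = 4900000 BTU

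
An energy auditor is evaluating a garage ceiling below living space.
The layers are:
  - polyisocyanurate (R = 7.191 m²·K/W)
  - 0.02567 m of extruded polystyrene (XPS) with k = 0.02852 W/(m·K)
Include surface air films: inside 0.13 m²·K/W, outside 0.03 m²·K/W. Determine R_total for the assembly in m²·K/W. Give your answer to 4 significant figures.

8.251 m²·K/W

0.02567/0.02852 = 0.90007
R_total = 0.13 + 7.191 + 0.90007 + 0.03 = 8.2511 m²·K/W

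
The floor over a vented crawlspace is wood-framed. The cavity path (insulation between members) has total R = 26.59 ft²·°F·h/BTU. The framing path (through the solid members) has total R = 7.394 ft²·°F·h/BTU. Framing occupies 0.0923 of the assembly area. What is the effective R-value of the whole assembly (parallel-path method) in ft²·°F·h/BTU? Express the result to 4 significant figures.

U_eff = 0.9077/26.59 + 0.0923/7.394 = 0.034137 + 0.012483 = 0.04662
R_eff = 1/U_eff = 21.45 ft²·°F·h/BTU

21.45 ft²·°F·h/BTU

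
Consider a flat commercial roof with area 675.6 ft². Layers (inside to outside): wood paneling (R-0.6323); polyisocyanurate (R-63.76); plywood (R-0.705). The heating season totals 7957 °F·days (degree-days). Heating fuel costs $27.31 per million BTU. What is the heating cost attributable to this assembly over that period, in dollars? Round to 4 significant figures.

54.13 dollars

R_total = 0.6323 + 63.76 + 0.705 = 65.097 ft²·°F·h/BTU
E = A × HDD × 24 / R = 675.6 × 7957 × 24 / 65.097 = 1981900 BTU
Cost = 1981900/10⁶ × 27.31 = $54.126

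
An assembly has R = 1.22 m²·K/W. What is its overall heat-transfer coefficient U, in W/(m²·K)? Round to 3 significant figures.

0.820 W/(m²·K)

U = 1/R = 1/1.22 = 0.8197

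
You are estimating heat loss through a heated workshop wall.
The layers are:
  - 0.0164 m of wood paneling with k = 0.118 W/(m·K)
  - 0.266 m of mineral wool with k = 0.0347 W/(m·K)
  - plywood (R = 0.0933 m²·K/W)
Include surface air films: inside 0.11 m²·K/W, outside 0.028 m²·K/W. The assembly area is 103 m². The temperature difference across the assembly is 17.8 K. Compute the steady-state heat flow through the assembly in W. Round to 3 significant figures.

228 W

0.0164/0.118 = 0.139
0.266/0.0347 = 7.666
R_total = 0.11 + 0.139 + 7.666 + 0.0933 + 0.028 = 8.036 m²·K/W
Q = A·ΔT/R = 103 × 17.8 / 8.036 = 228.1 W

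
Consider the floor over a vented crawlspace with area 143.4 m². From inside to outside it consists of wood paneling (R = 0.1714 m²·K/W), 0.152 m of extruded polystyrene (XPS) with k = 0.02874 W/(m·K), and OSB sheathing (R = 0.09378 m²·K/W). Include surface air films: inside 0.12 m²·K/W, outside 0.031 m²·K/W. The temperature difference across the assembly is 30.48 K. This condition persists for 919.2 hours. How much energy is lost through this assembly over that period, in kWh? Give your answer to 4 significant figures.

0.152/0.02874 = 5.2888
R_total = 0.12 + 0.1714 + 5.2888 + 0.09378 + 0.031 = 5.705 m²·K/W
Q = 143.4 × 30.48 / 5.705 = 766.14 W
E = 766.14 W × 919.2 h / 1000 = 704.24 kWh

704.2 kWh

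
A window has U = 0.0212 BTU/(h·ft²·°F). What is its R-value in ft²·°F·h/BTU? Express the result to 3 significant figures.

R = 1/U = 1/0.0212 = 47.17

47.2 ft²·°F·h/BTU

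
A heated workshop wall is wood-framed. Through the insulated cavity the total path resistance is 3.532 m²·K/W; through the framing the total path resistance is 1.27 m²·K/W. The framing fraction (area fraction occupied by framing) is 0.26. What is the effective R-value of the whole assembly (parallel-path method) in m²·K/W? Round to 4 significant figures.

U_eff = 0.74/3.532 + 0.26/1.27 = 0.20951 + 0.20472 = 0.41424
R_eff = 1/U_eff = 2.4141 m²·K/W

2.414 m²·K/W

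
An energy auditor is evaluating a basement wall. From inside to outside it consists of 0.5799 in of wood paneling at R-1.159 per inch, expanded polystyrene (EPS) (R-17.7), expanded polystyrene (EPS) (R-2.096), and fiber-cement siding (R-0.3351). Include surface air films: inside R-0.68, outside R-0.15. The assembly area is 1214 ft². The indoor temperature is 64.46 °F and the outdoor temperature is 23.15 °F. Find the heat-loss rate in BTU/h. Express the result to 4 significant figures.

2318 BTU/h

0.5799 × 1.159 = 0.6721
R_total = 0.68 + 0.6721 + 17.7 + 2.096 + 0.3351 + 0.15 = 21.633 ft²·°F·h/BTU
Q = A·ΔT/R = 1214 × (64.46 − 23.15) / 21.633 = 2318.2 BTU/h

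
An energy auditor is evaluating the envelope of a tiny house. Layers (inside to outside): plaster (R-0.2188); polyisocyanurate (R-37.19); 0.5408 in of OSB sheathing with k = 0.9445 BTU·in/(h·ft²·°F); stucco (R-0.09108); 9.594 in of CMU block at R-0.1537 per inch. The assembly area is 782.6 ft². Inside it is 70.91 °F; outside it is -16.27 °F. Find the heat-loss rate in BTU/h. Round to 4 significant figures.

0.5408/0.9445 = 0.57258
9.594 × 0.1537 = 1.4746
R_total = 0.2188 + 37.19 + 0.57258 + 0.09108 + 1.4746 = 39.547 ft²·°F·h/BTU
Q = A·ΔT/R = 782.6 × (70.91 − (-16.27)) / 39.547 = 1725.2 BTU/h

1725 BTU/h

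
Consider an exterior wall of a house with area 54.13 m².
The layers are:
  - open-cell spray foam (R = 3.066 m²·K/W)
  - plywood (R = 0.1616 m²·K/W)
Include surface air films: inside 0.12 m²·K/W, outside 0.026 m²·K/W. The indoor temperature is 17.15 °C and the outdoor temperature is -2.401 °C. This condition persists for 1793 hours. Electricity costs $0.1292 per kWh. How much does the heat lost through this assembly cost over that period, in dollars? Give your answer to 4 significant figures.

72.67 dollars

R_total = 0.12 + 3.066 + 0.1616 + 0.026 = 3.3736 m²·K/W
Q = 54.13 × (17.15 − (-2.401)) / 3.3736 = 313.7 W
E = 313.7 W × 1793 h / 1000 = 562.46 kWh
Cost = 562.46 × 0.1292 = $72.67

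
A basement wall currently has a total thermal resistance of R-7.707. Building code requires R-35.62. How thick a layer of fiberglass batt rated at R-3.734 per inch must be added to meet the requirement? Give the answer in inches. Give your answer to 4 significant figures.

ΔR = 35.62 − 7.707 = 27.913 ft²·°F·h/BTU
L = ΔR / (R/in) = 27.913/3.734 = 7.4754 in

7.475 in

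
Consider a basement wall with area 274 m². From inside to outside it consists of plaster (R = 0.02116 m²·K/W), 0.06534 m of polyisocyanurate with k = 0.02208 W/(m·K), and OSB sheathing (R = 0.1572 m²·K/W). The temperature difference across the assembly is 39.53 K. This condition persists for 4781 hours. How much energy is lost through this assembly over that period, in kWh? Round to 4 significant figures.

0.06534/0.02208 = 2.9592
R_total = 0.02116 + 2.9592 + 0.1572 = 3.1376 m²·K/W
Q = 274 × 39.53 / 3.1376 = 3452.1 W
E = 3452.1 W × 4781 h / 1000 = 16504 kWh

16500 kWh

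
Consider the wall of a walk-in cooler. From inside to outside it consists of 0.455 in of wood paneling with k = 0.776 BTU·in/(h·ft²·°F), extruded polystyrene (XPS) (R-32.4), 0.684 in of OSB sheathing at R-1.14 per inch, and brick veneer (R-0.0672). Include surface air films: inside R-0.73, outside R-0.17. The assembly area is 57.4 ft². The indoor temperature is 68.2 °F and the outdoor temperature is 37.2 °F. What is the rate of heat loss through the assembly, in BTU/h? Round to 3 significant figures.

0.455/0.776 = 0.5863
0.684 × 1.14 = 0.7798
R_total = 0.73 + 0.5863 + 32.4 + 0.7798 + 0.0672 + 0.17 = 34.73 ft²·°F·h/BTU
Q = A·ΔT/R = 57.4 × (68.2 − 37.2) / 34.73 = 51.23 BTU/h

51.2 BTU/h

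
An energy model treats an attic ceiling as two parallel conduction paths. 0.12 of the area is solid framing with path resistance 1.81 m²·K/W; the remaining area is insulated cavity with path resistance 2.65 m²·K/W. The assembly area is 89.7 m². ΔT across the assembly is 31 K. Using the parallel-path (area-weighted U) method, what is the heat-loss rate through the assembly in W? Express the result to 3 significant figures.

U_eff = 0.88/2.65 + 0.12/1.81 = 0.3321 + 0.0663 = 0.3984
R_eff = 1/U_eff = 2.51 m²·K/W
Q = 89.7 × 31 / 2.51 = 1108 W

1110 W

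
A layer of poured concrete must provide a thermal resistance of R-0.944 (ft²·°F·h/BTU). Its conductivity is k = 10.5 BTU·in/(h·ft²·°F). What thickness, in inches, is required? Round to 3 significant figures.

9.91 in

L = R × k = 0.944 × 10.5 = 9.912 in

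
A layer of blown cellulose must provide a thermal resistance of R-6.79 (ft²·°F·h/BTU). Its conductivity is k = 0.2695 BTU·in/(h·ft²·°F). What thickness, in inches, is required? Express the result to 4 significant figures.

1.830 in

L = R × k = 6.79 × 0.2695 = 1.8299 in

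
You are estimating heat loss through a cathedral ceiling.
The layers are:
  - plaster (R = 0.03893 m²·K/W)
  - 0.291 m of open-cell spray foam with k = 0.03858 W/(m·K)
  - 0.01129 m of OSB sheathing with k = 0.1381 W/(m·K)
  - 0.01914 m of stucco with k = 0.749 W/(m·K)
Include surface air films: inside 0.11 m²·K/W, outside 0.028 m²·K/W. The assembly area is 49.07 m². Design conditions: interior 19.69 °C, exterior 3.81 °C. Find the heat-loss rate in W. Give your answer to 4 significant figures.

99.56 W

0.291/0.03858 = 7.5428
0.01129/0.1381 = 0.081752
0.01914/0.749 = 0.025554
R_total = 0.11 + 0.03893 + 7.5428 + 0.081752 + 0.025554 + 0.028 = 7.827 m²·K/W
Q = A·ΔT/R = 49.07 × (19.69 − 3.81) / 7.827 = 99.557 W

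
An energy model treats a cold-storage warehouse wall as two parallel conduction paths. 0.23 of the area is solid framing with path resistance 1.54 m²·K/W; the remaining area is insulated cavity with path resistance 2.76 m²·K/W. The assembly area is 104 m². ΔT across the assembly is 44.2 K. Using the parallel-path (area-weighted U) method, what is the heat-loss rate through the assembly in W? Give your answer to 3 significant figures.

1970 W

U_eff = 0.77/2.76 + 0.23/1.54 = 0.279 + 0.1494 = 0.4283
R_eff = 1/U_eff = 2.335 m²·K/W
Q = 104 × 44.2 / 2.335 = 1969 W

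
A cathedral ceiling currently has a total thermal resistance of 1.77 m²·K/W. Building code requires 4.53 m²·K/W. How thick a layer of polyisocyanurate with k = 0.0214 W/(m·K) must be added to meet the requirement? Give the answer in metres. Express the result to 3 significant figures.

0.0591 m

ΔR = 4.53 − 1.77 = 2.76 m²·K/W
L = ΔR × k = 2.76 × 0.0214 = 0.05906 m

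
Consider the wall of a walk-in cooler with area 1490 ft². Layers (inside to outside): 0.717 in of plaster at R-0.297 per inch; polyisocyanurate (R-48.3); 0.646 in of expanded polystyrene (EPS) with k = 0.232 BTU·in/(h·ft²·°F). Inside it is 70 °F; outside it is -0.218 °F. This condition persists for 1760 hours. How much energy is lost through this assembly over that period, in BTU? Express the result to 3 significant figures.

0.717 × 0.297 = 0.2129
0.646/0.232 = 2.784
R_total = 0.2129 + 48.3 + 2.784 = 51.3 ft²·°F·h/BTU
Q = 1490 × (70 − (-0.218)) / 51.3 = 2040 BTU/h
E = 2040 × 1760 = 3590000 BTU

3590000 BTU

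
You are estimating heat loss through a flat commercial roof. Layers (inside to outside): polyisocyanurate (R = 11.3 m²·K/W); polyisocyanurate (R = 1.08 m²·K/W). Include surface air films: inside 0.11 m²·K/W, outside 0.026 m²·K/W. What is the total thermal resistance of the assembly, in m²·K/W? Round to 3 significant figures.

R_total = 0.11 + 11.3 + 1.08 + 0.026 = 12.52 m²·K/W

12.5 m²·K/W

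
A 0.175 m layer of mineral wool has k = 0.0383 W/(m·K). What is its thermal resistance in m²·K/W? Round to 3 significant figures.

4.57 m²·K/W

R = L/k = 0.175/0.0383 = 4.569 m²·K/W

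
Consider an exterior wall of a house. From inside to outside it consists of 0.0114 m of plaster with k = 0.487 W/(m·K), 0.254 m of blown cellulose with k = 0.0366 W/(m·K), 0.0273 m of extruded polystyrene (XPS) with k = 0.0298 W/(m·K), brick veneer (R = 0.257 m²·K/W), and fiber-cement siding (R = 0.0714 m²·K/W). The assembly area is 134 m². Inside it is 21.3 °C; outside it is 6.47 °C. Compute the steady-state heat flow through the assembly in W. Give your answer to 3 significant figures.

0.0114/0.487 = 0.02341
0.254/0.0366 = 6.94
0.0273/0.0298 = 0.9161
R_total = 0.02341 + 6.94 + 0.9161 + 0.257 + 0.0714 = 8.208 m²·K/W
Q = A·ΔT/R = 134 × (21.3 − 6.47) / 8.208 = 242.1 W

242 W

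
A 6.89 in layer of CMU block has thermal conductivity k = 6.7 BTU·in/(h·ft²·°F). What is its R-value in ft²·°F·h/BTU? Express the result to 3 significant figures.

1.03 ft²·°F·h/BTU

R = L/k = 6.89/6.7 = 1.028 ft²·°F·h/BTU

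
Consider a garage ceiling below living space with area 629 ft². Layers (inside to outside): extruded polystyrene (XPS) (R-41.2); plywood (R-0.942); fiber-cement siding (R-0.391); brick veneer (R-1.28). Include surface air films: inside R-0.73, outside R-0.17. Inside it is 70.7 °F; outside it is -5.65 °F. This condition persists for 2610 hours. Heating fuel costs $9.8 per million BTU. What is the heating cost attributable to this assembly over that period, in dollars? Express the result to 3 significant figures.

R_total = 0.73 + 41.2 + 0.942 + 0.391 + 1.28 + 0.17 = 44.71 ft²·°F·h/BTU
Q = 629 × (70.7 − (-5.65)) / 44.71 = 1074 BTU/h
E = 1074 × 2610 = 2803000 BTU
Cost = 2803000/10⁶ × 9.8 = $27.47

27.5 dollars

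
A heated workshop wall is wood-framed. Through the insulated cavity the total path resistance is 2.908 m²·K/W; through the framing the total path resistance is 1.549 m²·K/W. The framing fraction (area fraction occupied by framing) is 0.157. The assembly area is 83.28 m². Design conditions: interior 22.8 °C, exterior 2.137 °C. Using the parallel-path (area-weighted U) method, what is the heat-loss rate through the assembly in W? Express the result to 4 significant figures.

U_eff = 0.843/2.908 + 0.157/1.549 = 0.28989 + 0.10136 = 0.39125
R_eff = 1/U_eff = 2.5559 m²·K/W
Q = 83.28 × (22.8 − 2.137) / 2.5559 = 673.26 W

673.3 W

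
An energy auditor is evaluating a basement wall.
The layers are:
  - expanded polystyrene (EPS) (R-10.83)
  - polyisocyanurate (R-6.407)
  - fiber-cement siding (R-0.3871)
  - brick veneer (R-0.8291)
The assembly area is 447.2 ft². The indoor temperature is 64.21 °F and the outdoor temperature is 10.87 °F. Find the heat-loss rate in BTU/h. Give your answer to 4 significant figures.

R_total = 10.83 + 6.407 + 0.3871 + 0.8291 = 18.453 ft²·°F·h/BTU
Q = A·ΔT/R = 447.2 × (64.21 − 10.87) / 18.453 = 1292.7 BTU/h

1293 BTU/h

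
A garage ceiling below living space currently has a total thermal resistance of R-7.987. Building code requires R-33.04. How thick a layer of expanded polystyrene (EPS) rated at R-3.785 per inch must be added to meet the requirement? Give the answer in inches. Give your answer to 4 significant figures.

ΔR = 33.04 − 7.987 = 25.053 ft²·°F·h/BTU
L = ΔR / (R/in) = 25.053/3.785 = 6.619 in

6.619 in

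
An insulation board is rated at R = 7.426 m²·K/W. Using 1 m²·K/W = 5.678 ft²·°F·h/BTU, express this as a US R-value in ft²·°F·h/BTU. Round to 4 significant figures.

42.16 ft²·°F·h/BTU

R_US = 7.426 × 5.678 = 42.165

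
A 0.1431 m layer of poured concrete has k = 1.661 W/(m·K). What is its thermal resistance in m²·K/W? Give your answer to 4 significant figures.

R = L/k = 0.1431/1.661 = 0.086153 m²·K/W

0.08615 m²·K/W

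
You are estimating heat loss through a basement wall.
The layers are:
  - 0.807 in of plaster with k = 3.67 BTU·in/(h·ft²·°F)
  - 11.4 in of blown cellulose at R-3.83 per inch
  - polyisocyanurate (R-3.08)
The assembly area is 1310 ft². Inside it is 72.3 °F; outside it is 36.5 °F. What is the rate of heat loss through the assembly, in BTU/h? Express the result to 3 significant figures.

0.807/3.67 = 0.2199
11.4 × 3.83 = 43.66
R_total = 0.2199 + 43.66 + 3.08 = 46.96 ft²·°F·h/BTU
Q = A·ΔT/R = 1310 × (72.3 − 36.5) / 46.96 = 998.6 BTU/h

999 BTU/h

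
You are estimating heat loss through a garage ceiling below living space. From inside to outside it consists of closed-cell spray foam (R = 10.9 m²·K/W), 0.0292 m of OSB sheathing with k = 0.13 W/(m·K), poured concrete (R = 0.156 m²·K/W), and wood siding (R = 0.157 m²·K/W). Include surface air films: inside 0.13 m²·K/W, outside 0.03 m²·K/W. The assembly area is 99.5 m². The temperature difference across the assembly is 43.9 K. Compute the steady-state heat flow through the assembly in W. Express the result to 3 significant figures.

0.0292/0.13 = 0.2246
R_total = 0.13 + 10.9 + 0.2246 + 0.156 + 0.157 + 0.03 = 11.6 m²·K/W
Q = A·ΔT/R = 99.5 × 43.9 / 11.6 = 376.6 W

377 W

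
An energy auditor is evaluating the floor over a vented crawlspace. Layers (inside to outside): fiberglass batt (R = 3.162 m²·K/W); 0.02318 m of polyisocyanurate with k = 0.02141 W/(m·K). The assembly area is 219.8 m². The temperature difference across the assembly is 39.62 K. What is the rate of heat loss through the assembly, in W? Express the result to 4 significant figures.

2052 W

0.02318/0.02141 = 1.0827
R_total = 3.162 + 1.0827 = 4.2447 m²·K/W
Q = A·ΔT/R = 219.8 × 39.62 / 4.2447 = 2051.6 W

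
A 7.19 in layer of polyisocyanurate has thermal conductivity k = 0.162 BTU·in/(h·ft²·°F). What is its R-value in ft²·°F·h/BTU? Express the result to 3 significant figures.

R = L/k = 7.19/0.162 = 44.38 ft²·°F·h/BTU

44.4 ft²·°F·h/BTU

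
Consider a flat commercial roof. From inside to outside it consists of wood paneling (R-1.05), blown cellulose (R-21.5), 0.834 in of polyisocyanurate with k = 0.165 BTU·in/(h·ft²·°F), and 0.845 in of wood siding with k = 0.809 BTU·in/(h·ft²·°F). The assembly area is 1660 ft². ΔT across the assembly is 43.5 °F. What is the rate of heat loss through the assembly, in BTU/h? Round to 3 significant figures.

2520 BTU/h

0.834/0.165 = 5.055
0.845/0.809 = 1.044
R_total = 1.05 + 21.5 + 5.055 + 1.044 = 28.65 ft²·°F·h/BTU
Q = A·ΔT/R = 1660 × 43.5 / 28.65 = 2521 BTU/h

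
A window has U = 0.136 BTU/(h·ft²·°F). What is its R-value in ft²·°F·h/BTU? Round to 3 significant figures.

R = 1/U = 1/0.136 = 7.353

7.35 ft²·°F·h/BTU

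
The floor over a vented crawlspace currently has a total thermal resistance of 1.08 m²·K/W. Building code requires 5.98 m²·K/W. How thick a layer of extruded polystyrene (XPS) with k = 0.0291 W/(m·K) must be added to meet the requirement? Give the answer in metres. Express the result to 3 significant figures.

ΔR = 5.98 − 1.08 = 4.9 m²·K/W
L = ΔR × k = 4.9 × 0.0291 = 0.1426 m

0.143 m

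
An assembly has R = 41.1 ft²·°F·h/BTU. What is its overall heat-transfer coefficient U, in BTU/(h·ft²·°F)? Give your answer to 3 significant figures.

U = 1/R = 1/41.1 = 0.02433

0.0243 BTU/(h·ft²·°F)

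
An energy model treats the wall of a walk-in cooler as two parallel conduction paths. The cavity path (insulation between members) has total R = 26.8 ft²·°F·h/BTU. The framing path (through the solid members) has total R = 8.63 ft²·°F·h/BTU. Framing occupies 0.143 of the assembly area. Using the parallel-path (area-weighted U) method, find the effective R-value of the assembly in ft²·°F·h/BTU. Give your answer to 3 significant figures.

U_eff = 0.857/26.8 + 0.143/8.63 = 0.03198 + 0.01657 = 0.04855
R_eff = 1/U_eff = 20.6 ft²·°F·h/BTU

20.6 ft²·°F·h/BTU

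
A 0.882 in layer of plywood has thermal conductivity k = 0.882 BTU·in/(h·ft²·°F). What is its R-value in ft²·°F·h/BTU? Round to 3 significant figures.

R = L/k = 0.882/0.882 = 1 ft²·°F·h/BTU

1.00 ft²·°F·h/BTU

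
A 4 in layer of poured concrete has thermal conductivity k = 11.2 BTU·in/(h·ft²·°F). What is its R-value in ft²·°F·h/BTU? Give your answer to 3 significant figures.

R = L/k = 4/11.2 = 0.3571 ft²·°F·h/BTU

0.357 ft²·°F·h/BTU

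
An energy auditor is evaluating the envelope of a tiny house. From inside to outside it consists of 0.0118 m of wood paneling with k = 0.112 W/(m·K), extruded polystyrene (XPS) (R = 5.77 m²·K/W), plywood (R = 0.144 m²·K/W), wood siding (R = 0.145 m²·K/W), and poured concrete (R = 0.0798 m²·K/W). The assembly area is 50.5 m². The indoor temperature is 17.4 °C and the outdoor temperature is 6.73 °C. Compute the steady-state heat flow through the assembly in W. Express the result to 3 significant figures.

0.0118/0.112 = 0.1054
R_total = 0.1054 + 5.77 + 0.144 + 0.145 + 0.0798 = 6.244 m²·K/W
Q = A·ΔT/R = 50.5 × (17.4 − 6.73) / 6.244 = 86.29 W

86.3 W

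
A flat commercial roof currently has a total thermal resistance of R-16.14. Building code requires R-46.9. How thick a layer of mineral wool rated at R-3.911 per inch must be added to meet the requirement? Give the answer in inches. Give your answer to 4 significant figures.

ΔR = 46.9 − 16.14 = 30.76 ft²·°F·h/BTU
L = ΔR / (R/in) = 30.76/3.911 = 7.865 in

7.865 in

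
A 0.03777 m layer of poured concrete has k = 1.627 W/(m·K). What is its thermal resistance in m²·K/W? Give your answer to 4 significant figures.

0.02321 m²·K/W

R = L/k = 0.03777/1.627 = 0.023215 m²·K/W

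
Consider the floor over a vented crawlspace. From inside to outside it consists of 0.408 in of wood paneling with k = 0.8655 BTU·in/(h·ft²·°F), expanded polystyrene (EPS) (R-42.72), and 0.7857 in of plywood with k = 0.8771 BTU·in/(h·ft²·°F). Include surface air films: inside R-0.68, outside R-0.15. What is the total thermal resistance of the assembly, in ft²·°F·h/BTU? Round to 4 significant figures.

44.92 ft²·°F·h/BTU

0.408/0.8655 = 0.4714
0.7857/0.8771 = 0.89579
R_total = 0.68 + 0.4714 + 42.72 + 0.89579 + 0.15 = 44.917 ft²·°F·h/BTU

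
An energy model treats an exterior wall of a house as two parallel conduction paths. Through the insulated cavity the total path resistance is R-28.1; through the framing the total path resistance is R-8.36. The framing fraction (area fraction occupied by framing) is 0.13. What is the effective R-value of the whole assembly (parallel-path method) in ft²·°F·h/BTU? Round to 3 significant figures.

U_eff = 0.87/28.1 + 0.13/8.36 = 0.03096 + 0.01555 = 0.04651
R_eff = 1/U_eff = 21.5 ft²·°F·h/BTU

21.5 ft²·°F·h/BTU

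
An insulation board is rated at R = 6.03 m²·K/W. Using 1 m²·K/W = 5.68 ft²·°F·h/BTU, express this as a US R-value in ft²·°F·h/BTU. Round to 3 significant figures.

34.3 ft²·°F·h/BTU

R_US = 6.03 × 5.68 = 34.25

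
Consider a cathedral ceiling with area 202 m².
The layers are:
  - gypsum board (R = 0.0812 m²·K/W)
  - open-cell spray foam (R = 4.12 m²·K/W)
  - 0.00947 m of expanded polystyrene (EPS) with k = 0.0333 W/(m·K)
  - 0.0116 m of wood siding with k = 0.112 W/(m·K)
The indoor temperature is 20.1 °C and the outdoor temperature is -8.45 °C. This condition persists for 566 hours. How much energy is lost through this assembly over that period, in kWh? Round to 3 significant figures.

0.00947/0.0333 = 0.2844
0.0116/0.112 = 0.1036
R_total = 0.0812 + 4.12 + 0.2844 + 0.1036 = 4.589 m²·K/W
Q = 202 × (20.1 − (-8.45)) / 4.589 = 1257 W
E = 1257 W × 566 h / 1000 = 711.3 kWh

711 kWh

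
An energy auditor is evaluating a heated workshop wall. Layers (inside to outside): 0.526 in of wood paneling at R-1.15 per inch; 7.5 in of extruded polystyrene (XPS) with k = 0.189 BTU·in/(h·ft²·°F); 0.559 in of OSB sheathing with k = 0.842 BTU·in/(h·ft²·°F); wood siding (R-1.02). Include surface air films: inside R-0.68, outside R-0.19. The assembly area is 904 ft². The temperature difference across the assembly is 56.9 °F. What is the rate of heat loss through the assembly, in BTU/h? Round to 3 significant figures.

1200 BTU/h

0.526 × 1.15 = 0.6049
7.5/0.189 = 39.68
0.559/0.842 = 0.6639
R_total = 0.68 + 0.6049 + 39.68 + 0.6639 + 1.02 + 0.19 = 42.84 ft²·°F·h/BTU
Q = A·ΔT/R = 904 × 56.9 / 42.84 = 1201 BTU/h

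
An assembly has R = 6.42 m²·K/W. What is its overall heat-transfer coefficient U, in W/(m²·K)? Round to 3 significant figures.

0.156 W/(m²·K)

U = 1/R = 1/6.42 = 0.1558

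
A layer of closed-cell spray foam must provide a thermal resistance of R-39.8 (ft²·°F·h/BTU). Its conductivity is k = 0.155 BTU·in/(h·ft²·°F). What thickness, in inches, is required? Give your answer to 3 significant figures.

L = R × k = 39.8 × 0.155 = 6.169 in

6.17 in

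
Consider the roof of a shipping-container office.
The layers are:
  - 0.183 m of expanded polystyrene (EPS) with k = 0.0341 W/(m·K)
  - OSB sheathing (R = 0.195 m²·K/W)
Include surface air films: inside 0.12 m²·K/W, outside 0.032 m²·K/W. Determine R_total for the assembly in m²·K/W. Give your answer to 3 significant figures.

0.183/0.0341 = 5.367
R_total = 0.12 + 5.367 + 0.195 + 0.032 = 5.714 m²·K/W

5.71 m²·K/W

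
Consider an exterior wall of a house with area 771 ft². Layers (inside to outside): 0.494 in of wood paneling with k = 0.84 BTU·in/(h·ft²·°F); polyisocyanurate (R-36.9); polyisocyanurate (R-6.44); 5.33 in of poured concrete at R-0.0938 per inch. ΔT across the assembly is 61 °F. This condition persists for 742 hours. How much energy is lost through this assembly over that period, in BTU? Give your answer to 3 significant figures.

785000 BTU

0.494/0.84 = 0.5881
5.33 × 0.0938 = 0.5
R_total = 0.5881 + 36.9 + 6.44 + 0.5 = 44.43 ft²·°F·h/BTU
Q = 771 × 61 / 44.43 = 1059 BTU/h
E = 1059 × 742 = 785500 BTU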